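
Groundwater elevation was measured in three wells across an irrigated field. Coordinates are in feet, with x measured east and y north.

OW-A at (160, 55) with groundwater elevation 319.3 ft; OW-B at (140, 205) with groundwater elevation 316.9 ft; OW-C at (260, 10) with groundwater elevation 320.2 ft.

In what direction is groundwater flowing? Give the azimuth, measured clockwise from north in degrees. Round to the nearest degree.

Differences from OW-A: to OW-B (Δx, Δy, Δh) = (-20, 150, -2.4); to OW-C = (100, -45, +0.9).
Solve a·Δx + b·Δy = Δh: det = (-20)·(-45) − 100·150 = -14100.
∂h/∂x = [(-2.4)·(-45) − (+0.9)·150] / -14100 = +0.001915
∂h/∂y = [(-20)·(+0.9) − 100·(-2.4)] / -14100 = -0.01574
Flow direction (−∇h) has components (-0.001915 E, +0.01574 N).
Azimuth = atan2(E, N) = atan2(-0.001915, +0.01574) = 353.1° ≈ 353°.

353°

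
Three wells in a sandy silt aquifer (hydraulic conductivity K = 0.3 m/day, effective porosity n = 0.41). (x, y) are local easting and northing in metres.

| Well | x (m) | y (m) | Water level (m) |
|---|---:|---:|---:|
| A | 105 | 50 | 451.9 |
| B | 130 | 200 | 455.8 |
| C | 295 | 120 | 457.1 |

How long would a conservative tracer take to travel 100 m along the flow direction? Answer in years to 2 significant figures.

13 years

With h = a·x + b·y + c and A as origin, the differences give:
  25·a + 150·b = +3.9
  190·a + 70·b = +5.2
Eliminate b (×70 and ×150, subtract): -26750·a = -507.00 → a = ∂h/∂x = +0.01895
Back-substitute: b = ∂h/∂y = +0.02284.
|∇h| = √(0.01895² + 0.02284²) = 0.02968
Seepage velocity v = K·i/n = 0.3 × 0.02968 / 0.41 = 0.02172 m/day.
t = 100 / 0.02172 = 4604 days = 12.6 years.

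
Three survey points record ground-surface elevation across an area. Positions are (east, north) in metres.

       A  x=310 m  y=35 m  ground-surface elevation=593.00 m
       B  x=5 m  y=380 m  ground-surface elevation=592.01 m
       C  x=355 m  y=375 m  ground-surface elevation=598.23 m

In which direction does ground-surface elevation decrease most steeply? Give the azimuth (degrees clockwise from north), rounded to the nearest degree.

234°

Three-point gradient (reference A): Δ to B = (-305, 345, -0.99), Δ to C = (45, 340, +5.23).
∂z/∂x = +0.01796, ∂z/∂y = +0.01301 (det = -119225).
Steepest decrease is along −∇f: components (-0.01796 E, -0.01301 N).
Azimuth = atan2(-0.01796, -0.01301) = 234.1° ≈ 234°.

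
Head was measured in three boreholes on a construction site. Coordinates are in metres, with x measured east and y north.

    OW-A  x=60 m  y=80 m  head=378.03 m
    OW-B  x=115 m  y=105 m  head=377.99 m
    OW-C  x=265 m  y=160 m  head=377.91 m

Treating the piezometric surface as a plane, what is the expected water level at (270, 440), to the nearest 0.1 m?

Differences from OW-A: to OW-B (Δx, Δy, Δh) = (55, 25, -0.04); to OW-C = (205, 80, -0.12).
Determinant of the coordinate differences = 55·80 − 205·25 = -725.
∂h/∂x = [(-0.04)·80 − (-0.12)·25] / -725 = +0.0002759
∂h/∂y = [55·(-0.12) − 205·(-0.04)] / -725 = -0.002207
h(270, 440) = 378.03 + (+0.0002759)·(210) + (-0.002207)·(360) = 378.03 +0.058 -0.794 = 377.293 m.

377.3 m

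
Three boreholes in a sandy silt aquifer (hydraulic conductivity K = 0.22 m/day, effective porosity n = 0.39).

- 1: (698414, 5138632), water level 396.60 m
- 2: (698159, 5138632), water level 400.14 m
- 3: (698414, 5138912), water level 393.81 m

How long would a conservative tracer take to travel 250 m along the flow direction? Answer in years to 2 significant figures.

71 years

∂h/∂x = (400.14 − 396.60) / (698159 − 698414) = -0.01388
∂h/∂y = (393.81 − 396.60) / (5138912 − 5138632) = -0.009964
|∇h| = √(-0.01388² + -0.009964²) = 0.01709
Seepage velocity v = K·i/n = 0.22 × 0.01709 / 0.39 = 0.009641 m/day.
t = 250 / 0.009641 = 2.593e+04 days = 71 years.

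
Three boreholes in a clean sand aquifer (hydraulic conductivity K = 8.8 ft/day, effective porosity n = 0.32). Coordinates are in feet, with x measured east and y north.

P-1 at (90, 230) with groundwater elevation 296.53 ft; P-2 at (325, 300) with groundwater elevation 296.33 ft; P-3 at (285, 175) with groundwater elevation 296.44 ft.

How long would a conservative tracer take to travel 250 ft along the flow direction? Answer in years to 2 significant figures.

Differences from P-1: to P-2 (Δx, Δy, Δh) = (235, 70, -0.20); to P-3 = (195, -55, -0.09).
Determinant of the coordinate differences = 235·(-55) − 195·70 = -26575.
∂h/∂x = [(-0.20)·(-55) − (-0.09)·70] / -26575 = -0.0006510
∂h/∂y = [235·(-0.09) − 195·(-0.20)] / -26575 = -0.0006717
|∇h| = √(-0.0006510² + -0.0006717²) = 0.0009354
Seepage velocity v = K·i/n = 8.8 × 0.0009354 / 0.32 = 0.02572 ft/day.
t = 250 / 0.02572 = 9720 days = 26.6 years.

27 years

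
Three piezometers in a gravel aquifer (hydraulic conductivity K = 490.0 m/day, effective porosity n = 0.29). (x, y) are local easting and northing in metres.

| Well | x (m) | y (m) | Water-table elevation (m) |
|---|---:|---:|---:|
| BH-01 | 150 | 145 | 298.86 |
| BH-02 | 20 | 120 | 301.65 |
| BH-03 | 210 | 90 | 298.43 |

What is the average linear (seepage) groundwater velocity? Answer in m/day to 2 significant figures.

39 m/day

Taking BH-01 as reference: BH-02−BH-01 = (-130, -25, +2.79); BH-03−BH-01 = (60, -55, -0.43).
Solve a·Δx + b·Δy = Δh: det = (-130)·(-55) − 60·(-25) = 8650.
∂h/∂x = [(+2.79)·(-55) − (-0.43)·(-25)] / 8650 = -0.01898
∂h/∂y = [(-130)·(-0.43) − 60·(+2.79)] / 8650 = -0.01289
|∇h| = √(-0.01898² + -0.01289²) = 0.02294
Seepage velocity v = K·i/n = 490.0 × 0.02294 / 0.29 = 38.76 m/day.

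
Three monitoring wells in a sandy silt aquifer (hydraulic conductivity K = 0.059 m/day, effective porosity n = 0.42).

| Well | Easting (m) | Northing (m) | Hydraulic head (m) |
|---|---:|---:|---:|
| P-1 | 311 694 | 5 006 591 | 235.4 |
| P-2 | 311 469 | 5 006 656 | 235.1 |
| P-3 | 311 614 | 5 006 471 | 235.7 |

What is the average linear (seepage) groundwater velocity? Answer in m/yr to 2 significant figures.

0.15 m/yr

Taking P-1 as reference: P-2−P-1 = (-225, 65, -0.3); P-3−P-1 = (-80, -120, +0.3).
Solve a·Δx + b·Δy = Δh: det = (-225)·(-120) − (-80)·65 = 32200.
∂h/∂x = [(-0.3)·(-120) − (+0.3)·65] / 32200 = +0.0005124
∂h/∂y = [(-225)·(+0.3) − (-80)·(-0.3)] / 32200 = -0.002842
|∇h| = √(0.0005124² + -0.002842²) = 0.002888
Seepage velocity v = K·i/n = 0.059 × 0.002888 / 0.42 = 0.0004057 m/day = 0.1482 m/yr.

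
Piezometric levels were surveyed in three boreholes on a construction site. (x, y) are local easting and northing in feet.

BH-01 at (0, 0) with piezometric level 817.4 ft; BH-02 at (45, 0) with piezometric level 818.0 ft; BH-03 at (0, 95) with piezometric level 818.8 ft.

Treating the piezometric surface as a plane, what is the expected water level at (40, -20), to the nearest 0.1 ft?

817.6 ft

∂h/∂x = (818.0 − 817.4) / (45 − 0) = +0.01333
∂h/∂y = (818.8 − 817.4) / (95 − 0) = +0.01474
h(40, -20) = 817.4 + (+0.01333)·(40) + (+0.01474)·(-20) = 817.4 +0.533 -0.295 = 817.639 ft.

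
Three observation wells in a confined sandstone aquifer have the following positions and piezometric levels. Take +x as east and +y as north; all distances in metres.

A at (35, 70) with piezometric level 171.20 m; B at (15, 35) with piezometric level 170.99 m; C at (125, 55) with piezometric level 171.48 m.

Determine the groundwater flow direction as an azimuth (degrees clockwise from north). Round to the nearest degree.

Taking A as reference: B−A = (-20, -35, -0.21); C−A = (90, -15, +0.28).
Solve a·Δx + b·Δy = Δh: det = (-20)·(-15) − 90·(-35) = 3450.
∂h/∂x = [(-0.21)·(-15) − (+0.28)·(-35)] / 3450 = +0.003754
∂h/∂y = [(-20)·(+0.28) − 90·(-0.21)] / 3450 = +0.003855
Flow direction (−∇h) has components (-0.003754 E, -0.003855 N).
Azimuth = atan2(E, N) = atan2(-0.003754, -0.003855) = 224.2° ≈ 224°.

224°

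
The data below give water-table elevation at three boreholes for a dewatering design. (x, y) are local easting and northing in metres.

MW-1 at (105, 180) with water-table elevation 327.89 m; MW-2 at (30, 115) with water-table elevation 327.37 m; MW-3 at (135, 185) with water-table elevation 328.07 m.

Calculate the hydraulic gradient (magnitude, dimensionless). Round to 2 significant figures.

Taking MW-1 as reference: MW-2−MW-1 = (-75, -65, -0.52); MW-3−MW-1 = (30, 5, +0.18).
Determinant of the coordinate differences = (-75)·5 − 30·(-65) = 1575.
∂h/∂x = [(-0.52)·5 − (+0.18)·(-65)] / 1575 = +0.005778
∂h/∂y = [(-75)·(+0.18) − 30·(-0.52)] / 1575 = +0.001333
|∇h| = √(0.005778² + 0.001333²) = 0.00593

0.0059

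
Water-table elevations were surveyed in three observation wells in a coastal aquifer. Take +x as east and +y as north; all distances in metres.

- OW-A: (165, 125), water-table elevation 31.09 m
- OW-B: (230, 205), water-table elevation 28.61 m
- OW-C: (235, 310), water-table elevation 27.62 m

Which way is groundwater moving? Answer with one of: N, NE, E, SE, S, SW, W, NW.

Differences from OW-A: to OW-B (Δx, Δy, Δh) = (65, 80, -2.48); to OW-C = (70, 185, -3.47).
Solve a·Δx + b·Δy = Δh: det = 65·185 − 70·80 = 6425.
∂h/∂x = [(-2.48)·185 − (-3.47)·80] / 6425 = -0.02820
∂h/∂y = [65·(-3.47) − 70·(-2.48)] / 6425 = -0.008086
Flow = −∇h = (+0.02820 east, +0.008086 north), which points east.

E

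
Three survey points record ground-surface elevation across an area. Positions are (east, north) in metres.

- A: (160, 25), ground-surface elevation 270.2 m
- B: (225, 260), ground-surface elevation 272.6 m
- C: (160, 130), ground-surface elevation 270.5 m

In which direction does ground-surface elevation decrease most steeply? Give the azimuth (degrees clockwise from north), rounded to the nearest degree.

264°

Differences from A: to B (Δx, Δy, Δh) = (65, 235, +2.4); to C = (0, 105, +0.3).
Determinant of the coordinate differences = 65·105 − 0·235 = 6825.
∂z/∂x = [(+2.4)·105 − (+0.3)·235] / 6825 = +0.02659
∂z/∂y = [65·(+0.3) − 0·(+2.4)] / 6825 = +0.002857
Steepest decrease is along −∇f: components (-0.02659 E, -0.002857 N).
Azimuth = atan2(-0.02659, -0.002857) = 263.9° ≈ 264°.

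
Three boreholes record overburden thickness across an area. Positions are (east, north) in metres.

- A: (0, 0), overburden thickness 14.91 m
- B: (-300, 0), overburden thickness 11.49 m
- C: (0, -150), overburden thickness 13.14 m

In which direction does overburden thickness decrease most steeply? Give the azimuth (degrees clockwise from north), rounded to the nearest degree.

224°

∂d/∂x = (11.49 − 14.91) / (-300 − 0) = +0.01140
∂d/∂y = (13.14 − 14.91) / (-150 − 0) = +0.01180
Steepest decrease is along −∇f: components (-0.01140 E, -0.01180 N).
Azimuth = atan2(-0.01140, -0.01180) = 224.0° ≈ 224°.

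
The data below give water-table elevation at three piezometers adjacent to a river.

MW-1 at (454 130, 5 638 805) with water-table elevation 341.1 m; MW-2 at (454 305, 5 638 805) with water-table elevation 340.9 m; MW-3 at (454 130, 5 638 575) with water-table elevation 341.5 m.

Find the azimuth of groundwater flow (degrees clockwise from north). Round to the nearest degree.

∂h/∂x = (340.9 − 341.1) / (454305 − 454130) = -0.001143
∂h/∂y = (341.5 − 341.1) / (5638575 − 5638805) = -0.001739
Flow direction (−∇h) has components (+0.001143 E, +0.001739 N).
Azimuth = atan2(E, N) = atan2(+0.001143, +0.001739) = 33.3° ≈ 033°.

033°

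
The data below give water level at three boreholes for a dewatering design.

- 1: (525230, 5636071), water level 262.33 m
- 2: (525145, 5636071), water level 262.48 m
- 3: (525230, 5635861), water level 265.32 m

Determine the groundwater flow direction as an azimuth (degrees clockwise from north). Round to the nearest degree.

007°

∂h/∂x = (262.48 − 262.33) / (525145 − 525230) = -0.001765
∂h/∂y = (265.32 − 262.33) / (5635861 − 5636071) = -0.01424
Flow direction (−∇h) has components (+0.001765 E, +0.01424 N).
Azimuth = atan2(E, N) = atan2(+0.001765, +0.01424) = 7.1° ≈ 007°.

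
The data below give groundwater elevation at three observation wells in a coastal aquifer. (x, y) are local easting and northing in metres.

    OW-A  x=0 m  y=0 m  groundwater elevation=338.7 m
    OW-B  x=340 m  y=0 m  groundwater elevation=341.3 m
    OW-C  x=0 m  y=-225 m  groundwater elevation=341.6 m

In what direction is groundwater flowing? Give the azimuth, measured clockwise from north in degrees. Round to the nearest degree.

∂h/∂x = (341.3 − 338.7) / (340 − 0) = +0.007647
∂h/∂y = (341.6 − 338.7) / (-225 − 0) = -0.01289
Flow direction (−∇h) has components (-0.007647 E, +0.01289 N).
Azimuth = atan2(E, N) = atan2(-0.007647, +0.01289) = 329.3° ≈ 329°.

329°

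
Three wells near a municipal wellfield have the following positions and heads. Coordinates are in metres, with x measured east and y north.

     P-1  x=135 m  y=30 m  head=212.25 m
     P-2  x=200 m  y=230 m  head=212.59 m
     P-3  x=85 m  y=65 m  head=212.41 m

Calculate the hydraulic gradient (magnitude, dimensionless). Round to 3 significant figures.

0.00277

Taking P-1 as reference: P-2−P-1 = (65, 200, +0.34); P-3−P-1 = (-50, 35, +0.16).
Solve a·Δx + b·Δy = Δh: det = 65·35 − (-50)·200 = 12275.
∂h/∂x = [(+0.34)·35 − (+0.16)·200] / 12275 = -0.001637
∂h/∂y = [65·(+0.16) − (-50)·(+0.34)] / 12275 = +0.002232
|∇h| = √(-0.001637² + 0.002232²) = 0.002768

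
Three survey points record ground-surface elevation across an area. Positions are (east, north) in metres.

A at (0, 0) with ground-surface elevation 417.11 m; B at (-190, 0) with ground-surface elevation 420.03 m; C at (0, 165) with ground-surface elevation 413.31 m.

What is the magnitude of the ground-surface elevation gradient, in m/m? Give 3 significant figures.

∂z/∂x = (420.03 − 417.11) / (-190 − 0) = -0.01537
∂z/∂y = (413.31 − 417.11) / (165 − 0) = -0.02303
|∇f| = √(-0.01537² + -0.02303²) = 0.02769 m/m

0.0277 m/m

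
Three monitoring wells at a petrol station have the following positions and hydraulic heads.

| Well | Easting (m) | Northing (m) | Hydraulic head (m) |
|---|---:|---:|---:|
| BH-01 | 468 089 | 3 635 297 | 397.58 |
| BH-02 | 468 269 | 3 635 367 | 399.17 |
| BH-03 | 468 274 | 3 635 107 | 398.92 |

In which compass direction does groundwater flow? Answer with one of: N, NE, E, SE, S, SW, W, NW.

W

Differences from BH-01: to BH-02 (Δx, Δy, Δh) = (180, 70, +1.59); to BH-03 = (185, -190, +1.34).
Determinant of the coordinate differences = 180·(-190) − 185·70 = -47150.
∂h/∂x = [(+1.59)·(-190) − (+1.34)·70] / -47150 = +0.008397
∂h/∂y = [180·(+1.34) − 185·(+1.59)] / -47150 = +0.001123
Flow = −∇h = (-0.008397 east, -0.001123 north), which points west.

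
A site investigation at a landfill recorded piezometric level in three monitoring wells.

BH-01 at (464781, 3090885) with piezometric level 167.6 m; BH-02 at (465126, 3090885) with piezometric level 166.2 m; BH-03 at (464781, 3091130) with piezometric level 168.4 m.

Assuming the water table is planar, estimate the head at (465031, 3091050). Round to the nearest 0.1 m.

∂h/∂x = (166.2 − 167.6) / (465126 − 464781) = -0.004058
∂h/∂y = (168.4 − 167.6) / (3091130 − 3090885) = +0.003265
h(465031, 3091050) = 167.6 + (-0.004058)·(250) + (+0.003265)·(165) = 167.6 -1.014 +0.539 = 167.124 m.

167.1 m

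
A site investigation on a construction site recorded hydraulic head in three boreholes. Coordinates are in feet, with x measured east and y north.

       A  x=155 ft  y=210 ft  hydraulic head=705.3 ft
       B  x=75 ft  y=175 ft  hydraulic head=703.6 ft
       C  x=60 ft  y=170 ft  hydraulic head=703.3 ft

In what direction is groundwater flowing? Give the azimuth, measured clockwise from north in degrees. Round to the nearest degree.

233°

Differences from A: to B (Δx, Δy, Δh) = (-80, -35, -1.7); to C = (-95, -40, -2.0).
Solve a·Δx + b·Δy = Δh: det = (-80)·(-40) − (-95)·(-35) = -125.
∂h/∂x = [(-1.7)·(-40) − (-2.0)·(-35)] / -125 = +0.01600
∂h/∂y = [(-80)·(-2.0) − (-95)·(-1.7)] / -125 = +0.01200
Flow direction (−∇h) has components (-0.01600 E, -0.01200 N).
Azimuth = atan2(E, N) = atan2(-0.01600, -0.01200) = 233.1° ≈ 233°.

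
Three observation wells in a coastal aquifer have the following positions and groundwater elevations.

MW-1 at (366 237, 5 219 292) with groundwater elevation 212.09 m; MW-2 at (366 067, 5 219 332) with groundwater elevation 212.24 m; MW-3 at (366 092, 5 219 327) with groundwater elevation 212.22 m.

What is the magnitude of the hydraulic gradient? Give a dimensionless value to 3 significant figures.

With h = a·x + b·y + c and MW-1 as origin, the differences give:
  (-170)·a + 40·b = +0.15
  (-145)·a + 35·b = +0.13
Eliminate b (×35 and ×40, subtract): -150·a = 0.050 → a = ∂h/∂x = -0.0003333
Back-substitute: b = ∂h/∂y = +0.002333.
|∇h| = √(-0.0003333² + 0.002333²) = 0.002357

0.00236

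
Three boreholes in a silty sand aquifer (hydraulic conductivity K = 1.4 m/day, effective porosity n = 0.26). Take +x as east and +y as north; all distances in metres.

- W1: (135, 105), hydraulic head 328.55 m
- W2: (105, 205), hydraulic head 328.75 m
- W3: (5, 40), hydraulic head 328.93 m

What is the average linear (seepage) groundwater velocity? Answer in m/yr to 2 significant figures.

7.0 m/yr

Taking W1 as reference: W2−W1 = (-30, 100, +0.20); W3−W1 = (-130, -65, +0.38).
Determinant of the coordinate differences = (-30)·(-65) − (-130)·100 = 14950.
∂h/∂x = [(+0.20)·(-65) − (+0.38)·100] / 14950 = -0.003411
∂h/∂y = [(-30)·(+0.38) − (-130)·(+0.20)] / 14950 = +0.0009766
|∇h| = √(-0.003411² + 0.0009766²) = 0.003548
Seepage velocity v = K·i/n = 1.4 × 0.003548 / 0.26 = 0.0191 m/day = 6.976 m/yr.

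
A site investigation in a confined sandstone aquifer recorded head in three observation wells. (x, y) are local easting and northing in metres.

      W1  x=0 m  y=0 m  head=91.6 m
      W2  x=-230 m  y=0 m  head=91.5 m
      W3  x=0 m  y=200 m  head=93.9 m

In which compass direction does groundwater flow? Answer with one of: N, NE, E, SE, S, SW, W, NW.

∂h/∂x = (91.5 − 91.6) / (-230 − 0) = +0.0004348
∂h/∂y = (93.9 − 91.6) / (200 − 0) = +0.01150
Flow = −∇h = (-0.0004348 east, -0.01150 north), which points south.

S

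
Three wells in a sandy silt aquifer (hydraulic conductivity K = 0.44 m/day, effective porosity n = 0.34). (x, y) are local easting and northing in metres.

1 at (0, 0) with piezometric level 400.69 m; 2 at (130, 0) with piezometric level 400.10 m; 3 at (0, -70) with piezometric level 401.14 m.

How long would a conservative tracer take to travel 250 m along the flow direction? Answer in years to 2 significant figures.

∂h/∂x = (400.10 − 400.69) / (130 − 0) = -0.004538
∂h/∂y = (401.14 − 400.69) / (-70 − 0) = -0.006429
|∇h| = √(-0.004538² + -0.006429²) = 0.007869
Seepage velocity v = K·i/n = 0.44 × 0.007869 / 0.34 = 0.01018 m/day.
t = 250 / 0.01018 = 2.456e+04 days = 67.2 years.

67 years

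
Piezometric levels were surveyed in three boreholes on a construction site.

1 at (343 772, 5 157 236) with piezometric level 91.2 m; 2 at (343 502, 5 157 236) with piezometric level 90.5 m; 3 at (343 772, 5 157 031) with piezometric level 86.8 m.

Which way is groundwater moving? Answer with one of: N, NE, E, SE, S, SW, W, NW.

∂h/∂x = (90.5 − 91.2) / (343502 − 343772) = +0.002593
∂h/∂y = (86.8 − 91.2) / (5157031 − 5157236) = +0.02146
Flow = −∇h = (-0.002593 east, -0.02146 north), which points south.

S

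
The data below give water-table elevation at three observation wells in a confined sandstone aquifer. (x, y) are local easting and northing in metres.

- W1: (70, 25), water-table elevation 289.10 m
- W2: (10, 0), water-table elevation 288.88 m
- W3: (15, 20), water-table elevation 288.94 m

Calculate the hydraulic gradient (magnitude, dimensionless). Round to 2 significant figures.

0.0036

Taking W1 as reference: W2−W1 = (-60, -25, -0.22); W3−W1 = (-55, -5, -0.16).
Solve a·Δx + b·Δy = Δh: det = (-60)·(-5) − (-55)·(-25) = -1075.
∂h/∂x = [(-0.22)·(-5) − (-0.16)·(-25)] / -1075 = +0.002698
∂h/∂y = [(-60)·(-0.16) − (-55)·(-0.22)] / -1075 = +0.002326
|∇h| = √(0.002698² + 0.002326²) = 0.003562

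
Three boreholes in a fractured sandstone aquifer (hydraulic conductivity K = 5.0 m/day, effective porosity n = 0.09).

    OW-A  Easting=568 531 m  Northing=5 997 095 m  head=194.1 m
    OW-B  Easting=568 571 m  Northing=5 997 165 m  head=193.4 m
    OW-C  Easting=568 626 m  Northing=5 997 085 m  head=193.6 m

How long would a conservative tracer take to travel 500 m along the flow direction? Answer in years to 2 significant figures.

Differences from OW-A: to OW-B (Δx, Δy, Δh) = (40, 70, -0.7); to OW-C = (95, -10, -0.5).
Determinant of the coordinate differences = 40·(-10) − 95·70 = -7050.
∂h/∂x = [(-0.7)·(-10) − (-0.5)·70] / -7050 = -0.005957
∂h/∂y = [40·(-0.5) − 95·(-0.7)] / -7050 = -0.006596
|∇h| = √(-0.005957² + -0.006596²) = 0.008888
Seepage velocity v = K·i/n = 5.0 × 0.008888 / 0.09 = 0.4938 m/day.
t = 500 / 0.4938 = 1013 days = 2.77 years.

2.8 years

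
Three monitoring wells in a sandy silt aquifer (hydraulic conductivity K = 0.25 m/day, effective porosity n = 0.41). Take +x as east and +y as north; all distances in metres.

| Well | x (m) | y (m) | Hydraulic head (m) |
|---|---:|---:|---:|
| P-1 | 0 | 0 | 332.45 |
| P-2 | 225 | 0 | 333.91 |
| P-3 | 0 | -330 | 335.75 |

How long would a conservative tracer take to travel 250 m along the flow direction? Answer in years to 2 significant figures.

∂h/∂x = (333.91 − 332.45) / (225 − 0) = +0.006489
∂h/∂y = (335.75 − 332.45) / (-330 − 0) = -0.01000
|∇h| = √(0.006489² + -0.01000²) = 0.01192
Seepage velocity v = K·i/n = 0.25 × 0.01192 / 0.41 = 0.007268 m/day.
t = 250 / 0.007268 = 3.44e+04 days = 94.2 years.

94 years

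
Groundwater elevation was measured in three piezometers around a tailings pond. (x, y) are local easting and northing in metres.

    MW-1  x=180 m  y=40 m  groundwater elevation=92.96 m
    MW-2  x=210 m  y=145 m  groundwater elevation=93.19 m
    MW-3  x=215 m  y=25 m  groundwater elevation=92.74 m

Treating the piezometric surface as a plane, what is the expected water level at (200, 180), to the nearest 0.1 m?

With h = a·x + b·y + c and MW-1 as origin, the differences give:
  30·a + 105·b = +0.23
  35·a + (-15)·b = -0.22
Eliminate b (×(-15) and ×105, subtract): -4125·a = 19.650 → a = ∂h/∂x = -0.004764
Back-substitute: b = ∂h/∂y = +0.003552.
h(200, 180) = 92.96 + (-0.004764)·(20) + (+0.003552)·(140) = 92.96 -0.095 +0.497 = 93.362 m.

93.4 m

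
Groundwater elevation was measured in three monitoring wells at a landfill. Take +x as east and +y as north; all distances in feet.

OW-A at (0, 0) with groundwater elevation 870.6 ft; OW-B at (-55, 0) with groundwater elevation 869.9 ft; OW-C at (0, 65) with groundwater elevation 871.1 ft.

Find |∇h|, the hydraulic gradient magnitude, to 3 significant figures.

∂h/∂x = (869.9 − 870.6) / (-55 − 0) = +0.01273
∂h/∂y = (871.1 − 870.6) / (65 − 0) = +0.007692
|∇h| = √(0.01273² + 0.007692²) = 0.01487

0.0149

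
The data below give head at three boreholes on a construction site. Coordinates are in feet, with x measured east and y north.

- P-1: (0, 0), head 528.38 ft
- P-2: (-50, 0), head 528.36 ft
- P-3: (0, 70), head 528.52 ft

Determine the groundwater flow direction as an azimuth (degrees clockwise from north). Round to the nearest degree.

191°

∂h/∂x = (528.36 − 528.38) / (-50 − 0) = +0.0004000
∂h/∂y = (528.52 − 528.38) / (70 − 0) = +0.002000
Flow direction (−∇h) has components (-0.0004000 E, -0.002000 N).
Azimuth = atan2(E, N) = atan2(-0.0004000, -0.002000) = 191.3° ≈ 191°.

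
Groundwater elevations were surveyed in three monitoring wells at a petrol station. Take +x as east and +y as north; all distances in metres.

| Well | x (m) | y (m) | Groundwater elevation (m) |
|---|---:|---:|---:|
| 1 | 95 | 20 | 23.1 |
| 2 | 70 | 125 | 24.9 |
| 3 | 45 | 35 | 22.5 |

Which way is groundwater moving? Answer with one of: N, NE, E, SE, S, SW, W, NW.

Three-point gradient (reference 1): Δ to 2 = (-25, 105, +1.8), Δ to 3 = (-50, 15, -0.6).
∂h/∂x = +0.01846, ∂h/∂y = +0.02154 (det = 4875).
Flow = −∇h = (-0.01846 east, -0.02154 north), which points southwest.

SW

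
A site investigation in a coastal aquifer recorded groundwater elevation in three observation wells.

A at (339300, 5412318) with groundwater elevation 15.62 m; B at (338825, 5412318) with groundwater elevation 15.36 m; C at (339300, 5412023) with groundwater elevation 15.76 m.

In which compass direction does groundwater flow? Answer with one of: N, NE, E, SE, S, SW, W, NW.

NW

∂h/∂x = (15.36 − 15.62) / (338825 − 339300) = +0.0005474
∂h/∂y = (15.76 − 15.62) / (5412023 − 5412318) = -0.0004746
Flow = −∇h = (-0.0005474 east, +0.0004746 north), which points northwest.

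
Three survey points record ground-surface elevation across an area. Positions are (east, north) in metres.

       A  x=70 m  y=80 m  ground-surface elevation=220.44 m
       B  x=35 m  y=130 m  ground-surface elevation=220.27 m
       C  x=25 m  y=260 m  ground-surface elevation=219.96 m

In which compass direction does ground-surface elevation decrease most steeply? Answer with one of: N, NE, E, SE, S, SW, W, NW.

Three-point gradient (reference A): Δ to B = (-35, 50, -0.17), Δ to C = (-45, 180, -0.48).
∂z/∂x = +0.001630, ∂z/∂y = -0.002259 (det = -4050).
Steepest decrease is along −∇f = (-0.001630 E, +0.002259 N) → northwest.

NW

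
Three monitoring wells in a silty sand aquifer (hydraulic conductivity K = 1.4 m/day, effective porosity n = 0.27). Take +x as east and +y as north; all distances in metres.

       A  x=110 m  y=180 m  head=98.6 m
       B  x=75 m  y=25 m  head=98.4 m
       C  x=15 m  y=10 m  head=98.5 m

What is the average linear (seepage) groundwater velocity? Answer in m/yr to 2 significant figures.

With h = a·x + b·y + c and A as origin, the differences give:
  (-35)·a + (-155)·b = -0.2
  (-95)·a + (-170)·b = -0.1
Eliminate b (×(-170) and ×(-155), subtract): -8775·a = 18.50 → a = ∂h/∂x = -0.002108
Back-substitute: b = ∂h/∂y = +0.001766.
|∇h| = √(-0.002108² + 0.001766²) = 0.00275
Seepage velocity v = K·i/n = 1.4 × 0.00275 / 0.27 = 0.01426 m/day = 5.208 m/yr.

5.2 m/yr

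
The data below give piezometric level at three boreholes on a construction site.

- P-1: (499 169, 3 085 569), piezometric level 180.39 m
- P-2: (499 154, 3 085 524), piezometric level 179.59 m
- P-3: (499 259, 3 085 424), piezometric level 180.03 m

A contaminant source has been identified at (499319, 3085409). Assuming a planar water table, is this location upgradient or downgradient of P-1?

upgradient

With h = a·x + b·y + c and P-1 as origin, the differences give:
  (-15)·a + (-45)·b = -0.80
  90·a + (-145)·b = -0.36
Eliminate b (×(-145) and ×(-45), subtract): 6225·a = 99.800 → a = ∂h/∂x = +0.01603
Back-substitute: b = ∂h/∂y = +0.01243.
Head at (499319, 3085409) = 180.39 + (+0.01603)·(150) + (+0.01243)·(-160) = 180.81 m.
That is higher than the 180.39 m at P-1, so the point is upgradient.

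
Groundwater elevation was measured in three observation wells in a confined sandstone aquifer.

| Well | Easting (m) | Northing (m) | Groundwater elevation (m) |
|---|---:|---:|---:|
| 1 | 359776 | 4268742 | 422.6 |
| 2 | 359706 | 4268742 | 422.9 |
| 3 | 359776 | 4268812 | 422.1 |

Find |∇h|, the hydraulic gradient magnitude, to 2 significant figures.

0.0083

∂h/∂x = (422.9 − 422.6) / (359706 − 359776) = -0.004286
∂h/∂y = (422.1 − 422.6) / (4268812 − 4268742) = -0.007143
|∇h| = √(-0.004286² + -0.007143²) = 0.00833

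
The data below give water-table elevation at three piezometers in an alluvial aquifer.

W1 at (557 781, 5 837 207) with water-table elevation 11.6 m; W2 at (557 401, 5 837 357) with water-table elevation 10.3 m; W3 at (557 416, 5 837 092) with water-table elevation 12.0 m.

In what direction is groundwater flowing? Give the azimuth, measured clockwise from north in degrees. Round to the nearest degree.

352°

Three-point gradient (reference W1): Δ to W2 = (-380, 150, -1.3), Δ to W3 = (-365, -115, +0.4).
∂h/∂x = +0.0009091, ∂h/∂y = -0.006364 (det = 98450).
Flow direction (−∇h) has components (-0.0009091 E, +0.006364 N).
Azimuth = atan2(E, N) = atan2(-0.0009091, +0.006364) = 351.9° ≈ 352°.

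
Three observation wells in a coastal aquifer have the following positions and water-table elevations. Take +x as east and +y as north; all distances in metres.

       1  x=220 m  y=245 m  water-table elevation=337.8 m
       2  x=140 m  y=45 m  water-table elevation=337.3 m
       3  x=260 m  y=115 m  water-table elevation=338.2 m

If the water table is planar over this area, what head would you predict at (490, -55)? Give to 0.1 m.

Differences from 1: to 2 (Δx, Δy, Δh) = (-80, -200, -0.5); to 3 = (40, -130, +0.4).
Determinant of the coordinate differences = (-80)·(-130) − 40·(-200) = 18400.
∂h/∂x = [(-0.5)·(-130) − (+0.4)·(-200)] / 18400 = +0.007880
∂h/∂y = [(-80)·(+0.4) − 40·(-0.5)] / 18400 = -0.0006522
h(490, -55) = 337.8 + (+0.007880)·(270) + (-0.0006522)·(-300) = 337.8 +2.128 +0.196 = 340.123 m.

340.1 m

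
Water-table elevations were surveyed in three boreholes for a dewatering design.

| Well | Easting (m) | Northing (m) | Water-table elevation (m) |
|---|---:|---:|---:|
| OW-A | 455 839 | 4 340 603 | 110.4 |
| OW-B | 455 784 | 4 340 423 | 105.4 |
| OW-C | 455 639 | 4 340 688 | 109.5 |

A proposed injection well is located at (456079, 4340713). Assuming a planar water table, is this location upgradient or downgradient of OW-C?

With h = a·x + b·y + c and OW-A as origin, the differences give:
  (-55)·a + (-180)·b = -5.0
  (-200)·a + 85·b = -0.9
Eliminate b (×85 and ×(-180), subtract): -40675·a = -587.00 → a = ∂h/∂x = +0.01443
Back-substitute: b = ∂h/∂y = +0.02337.
Head at (456079, 4340713) = 110.4 + (+0.01443)·(240) + (+0.02337)·(110) = 116.43 m.
That is higher than the 109.5 m at OW-C, so the point is upgradient.

upgradient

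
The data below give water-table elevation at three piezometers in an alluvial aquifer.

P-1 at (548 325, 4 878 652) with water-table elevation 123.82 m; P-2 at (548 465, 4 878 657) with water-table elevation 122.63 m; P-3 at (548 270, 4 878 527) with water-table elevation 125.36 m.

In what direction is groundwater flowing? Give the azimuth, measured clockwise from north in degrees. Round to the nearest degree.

043°

With h = a·x + b·y + c and P-1 as origin, the differences give:
  140·a + 5·b = -1.19
  (-55)·a + (-125)·b = +1.54
Eliminate b (×(-125) and ×5, subtract): -17225·a = 141.050 → a = ∂h/∂x = -0.008189
Back-substitute: b = ∂h/∂y = -0.008717.
Flow direction (−∇h) has components (+0.008189 E, +0.008717 N).
Azimuth = atan2(E, N) = atan2(+0.008189, +0.008717) = 43.2° ≈ 043°.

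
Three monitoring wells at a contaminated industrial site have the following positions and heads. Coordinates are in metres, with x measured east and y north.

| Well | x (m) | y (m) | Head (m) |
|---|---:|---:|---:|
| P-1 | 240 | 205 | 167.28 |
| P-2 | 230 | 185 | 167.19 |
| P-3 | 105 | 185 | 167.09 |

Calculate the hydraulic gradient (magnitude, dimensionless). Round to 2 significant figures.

0.0042

Taking P-1 as reference: P-2−P-1 = (-10, -20, -0.09); P-3−P-1 = (-135, -20, -0.19).
Determinant of the coordinate differences = (-10)·(-20) − (-135)·(-20) = -2500.
∂h/∂x = [(-0.09)·(-20) − (-0.19)·(-20)] / -2500 = +0.0008000
∂h/∂y = [(-10)·(-0.19) − (-135)·(-0.09)] / -2500 = +0.004100
|∇h| = √(0.0008000² + 0.004100²) = 0.004177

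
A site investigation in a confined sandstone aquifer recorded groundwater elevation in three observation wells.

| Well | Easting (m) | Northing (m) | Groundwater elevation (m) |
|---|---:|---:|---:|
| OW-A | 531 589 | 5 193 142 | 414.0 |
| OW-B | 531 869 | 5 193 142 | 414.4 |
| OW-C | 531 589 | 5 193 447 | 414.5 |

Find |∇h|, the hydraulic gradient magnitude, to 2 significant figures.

0.0022

∂h/∂x = (414.4 − 414.0) / (531869 − 531589) = +0.001429
∂h/∂y = (414.5 − 414.0) / (5193447 − 5193142) = +0.001639
|∇h| = √(0.001429² + 0.001639²) = 0.002174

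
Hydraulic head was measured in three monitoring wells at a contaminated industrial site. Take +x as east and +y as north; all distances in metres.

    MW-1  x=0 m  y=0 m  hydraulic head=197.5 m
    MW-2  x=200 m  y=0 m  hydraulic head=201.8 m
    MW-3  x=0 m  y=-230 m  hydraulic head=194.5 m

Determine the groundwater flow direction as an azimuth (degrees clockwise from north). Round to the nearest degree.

∂h/∂x = (201.8 − 197.5) / (200 − 0) = +0.02150
∂h/∂y = (194.5 − 197.5) / (-230 − 0) = +0.01304
Flow direction (−∇h) has components (-0.02150 E, -0.01304 N).
Azimuth = atan2(E, N) = atan2(-0.02150, -0.01304) = 238.8° ≈ 239°.

239°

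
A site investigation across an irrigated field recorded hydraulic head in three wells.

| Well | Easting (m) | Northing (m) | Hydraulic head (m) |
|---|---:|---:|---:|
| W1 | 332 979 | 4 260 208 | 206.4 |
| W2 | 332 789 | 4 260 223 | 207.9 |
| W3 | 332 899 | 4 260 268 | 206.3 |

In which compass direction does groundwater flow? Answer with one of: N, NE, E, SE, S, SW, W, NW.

Three-point gradient (reference W1): Δ to W2 = (-190, 15, +1.5), Δ to W3 = (-80, 60, -0.1).
∂h/∂x = -0.008971, ∂h/∂y = -0.01363 (det = -10200).
Flow = −∇h = (+0.008971 east, +0.01363 north), which points northeast.

NE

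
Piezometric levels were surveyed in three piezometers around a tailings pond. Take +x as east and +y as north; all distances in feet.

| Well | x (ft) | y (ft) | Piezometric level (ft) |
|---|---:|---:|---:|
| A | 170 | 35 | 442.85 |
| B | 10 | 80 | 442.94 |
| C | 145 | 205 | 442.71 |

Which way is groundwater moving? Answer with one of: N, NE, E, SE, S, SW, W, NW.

NE

With h = a·x + b·y + c and A as origin, the differences give:
  (-160)·a + 45·b = +0.09
  (-25)·a + 170·b = -0.14
Eliminate b (×170 and ×45, subtract): -26075·a = 21.600 → a = ∂h/∂x = -0.0008284
Back-substitute: b = ∂h/∂y = -0.0009453.
Flow = −∇h = (+0.0008284 east, +0.0009453 north), which points northeast.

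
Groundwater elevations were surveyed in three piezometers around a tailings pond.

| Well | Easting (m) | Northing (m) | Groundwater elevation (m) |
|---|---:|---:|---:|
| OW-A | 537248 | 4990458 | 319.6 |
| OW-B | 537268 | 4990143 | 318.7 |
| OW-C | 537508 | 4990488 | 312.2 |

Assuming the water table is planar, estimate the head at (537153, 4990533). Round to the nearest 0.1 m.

Three-point gradient (reference OW-A): Δ to OW-B = (20, -315, -0.9), Δ to OW-C = (260, 30, -7.4).
∂h/∂x = -0.02858, ∂h/∂y = +0.001042 (det = 82500).
h(537153, 4990533) = 319.6 + (-0.02858)·(-95) + (+0.001042)·(75) = 319.6 +2.715 +0.078 = 322.393 m.

322.4 m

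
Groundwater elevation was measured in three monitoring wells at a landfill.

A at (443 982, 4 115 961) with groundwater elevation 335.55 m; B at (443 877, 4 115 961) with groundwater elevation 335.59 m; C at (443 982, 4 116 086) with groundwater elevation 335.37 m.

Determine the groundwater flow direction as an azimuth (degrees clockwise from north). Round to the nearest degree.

015°

∂h/∂x = (335.59 − 335.55) / (443877 − 443982) = -0.0003810
∂h/∂y = (335.37 − 335.55) / (4116086 − 4115961) = -0.001440
Flow direction (−∇h) has components (+0.0003810 E, +0.001440 N).
Azimuth = atan2(E, N) = atan2(+0.0003810, +0.001440) = 14.8° ≈ 015°.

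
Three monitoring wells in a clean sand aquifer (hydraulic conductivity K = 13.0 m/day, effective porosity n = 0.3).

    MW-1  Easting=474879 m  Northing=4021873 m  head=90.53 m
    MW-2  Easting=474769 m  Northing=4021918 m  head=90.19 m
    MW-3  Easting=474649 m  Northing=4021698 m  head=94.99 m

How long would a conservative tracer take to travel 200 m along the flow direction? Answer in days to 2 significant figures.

Differences from MW-1: to MW-2 (Δx, Δy, Δh) = (-110, 45, -0.34); to MW-3 = (-230, -175, +4.46).
Solve a·Δx + b·Δy = Δh: det = (-110)·(-175) − (-230)·45 = 29600.
∂h/∂x = [(-0.34)·(-175) − (+4.46)·45] / 29600 = -0.004770
∂h/∂y = [(-110)·(+4.46) − (-230)·(-0.34)] / 29600 = -0.01922
|∇h| = √(-0.004770² + -0.01922²) = 0.0198
Seepage velocity v = K·i/n = 13.0 × 0.0198 / 0.3 = 0.858 m/day.
t = 200 / 0.858 = 233.1 days.

230 days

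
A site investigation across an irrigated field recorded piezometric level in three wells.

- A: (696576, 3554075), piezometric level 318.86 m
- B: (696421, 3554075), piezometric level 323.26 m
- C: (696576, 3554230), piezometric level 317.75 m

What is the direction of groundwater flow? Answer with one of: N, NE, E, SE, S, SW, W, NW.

E

∂h/∂x = (323.26 − 318.86) / (696421 − 696576) = -0.02839
∂h/∂y = (317.75 − 318.86) / (3554230 − 3554075) = -0.007161
Flow = −∇h = (+0.02839 east, +0.007161 north), which points east.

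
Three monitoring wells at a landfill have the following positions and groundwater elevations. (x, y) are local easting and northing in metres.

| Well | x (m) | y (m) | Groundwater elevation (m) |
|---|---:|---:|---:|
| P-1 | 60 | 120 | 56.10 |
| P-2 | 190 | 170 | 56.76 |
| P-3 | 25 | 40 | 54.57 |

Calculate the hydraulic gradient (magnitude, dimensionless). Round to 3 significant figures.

Three-point gradient (reference P-1): Δ to P-2 = (130, 50, +0.66), Δ to P-3 = (-35, -80, -1.53).
∂h/∂x = -0.002740, ∂h/∂y = +0.02032 (det = -8650).
|∇h| = √(-0.002740² + 0.02032²) = 0.0205

0.0205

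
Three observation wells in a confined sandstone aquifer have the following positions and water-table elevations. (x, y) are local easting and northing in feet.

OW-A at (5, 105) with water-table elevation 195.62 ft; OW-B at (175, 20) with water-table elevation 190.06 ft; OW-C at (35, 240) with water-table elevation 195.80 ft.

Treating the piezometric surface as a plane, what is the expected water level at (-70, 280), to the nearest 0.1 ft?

199.1 ft

Three-point gradient (reference OW-A): Δ to OW-B = (170, -85, -5.56), Δ to OW-C = (30, 135, +0.18).
∂h/∂x = -0.02884, ∂h/∂y = +0.007741 (det = 25500).
h(-70, 280) = 195.62 + (-0.02884)·(-75) + (+0.007741)·(175) = 195.62 +2.163 +1.355 = 199.137 ft.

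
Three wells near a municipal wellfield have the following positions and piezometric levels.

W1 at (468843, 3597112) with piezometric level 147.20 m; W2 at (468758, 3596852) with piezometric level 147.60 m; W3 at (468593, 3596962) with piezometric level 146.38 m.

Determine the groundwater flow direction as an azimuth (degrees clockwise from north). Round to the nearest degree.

302°

With h = a·x + b·y + c and W1 as origin, the differences give:
  (-85)·a + (-260)·b = +0.40
  (-250)·a + (-150)·b = -0.82
Eliminate b (×(-150) and ×(-260), subtract): -52250·a = -273.200 → a = ∂h/∂x = +0.005229
Back-substitute: b = ∂h/∂y = -0.003248.
Flow direction (−∇h) has components (-0.005229 E, +0.003248 N).
Azimuth = atan2(E, N) = atan2(-0.005229, +0.003248) = 301.8° ≈ 302°.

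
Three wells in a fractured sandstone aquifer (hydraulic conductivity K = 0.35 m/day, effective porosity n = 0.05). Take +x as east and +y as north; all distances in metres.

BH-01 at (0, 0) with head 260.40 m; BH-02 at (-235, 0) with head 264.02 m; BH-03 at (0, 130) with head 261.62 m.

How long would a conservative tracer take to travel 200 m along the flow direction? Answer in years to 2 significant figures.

4.3 years

∂h/∂x = (264.02 − 260.40) / (-235 − 0) = -0.01540
∂h/∂y = (261.62 − 260.40) / (130 − 0) = +0.009385
|∇h| = √(-0.01540² + 0.009385²) = 0.01803
Seepage velocity v = K·i/n = 0.35 × 0.01803 / 0.05 = 0.1262 m/day.
t = 200 / 0.1262 = 1585 days = 4.34 years.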